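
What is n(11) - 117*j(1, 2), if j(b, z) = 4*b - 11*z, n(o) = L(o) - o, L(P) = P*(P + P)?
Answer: 2337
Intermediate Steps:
L(P) = 2*P² (L(P) = P*(2*P) = 2*P²)
n(o) = -o + 2*o² (n(o) = 2*o² - o = -o + 2*o²)
j(b, z) = -11*z + 4*b
n(11) - 117*j(1, 2) = 11*(-1 + 2*11) - 117*(-11*2 + 4*1) = 11*(-1 + 22) - 117*(-22 + 4) = 11*21 - 117*(-18) = 231 + 2106 = 2337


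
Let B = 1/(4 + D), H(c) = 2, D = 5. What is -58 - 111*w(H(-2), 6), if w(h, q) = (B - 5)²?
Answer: -73198/27 ≈ -2711.0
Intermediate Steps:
B = ⅑ (B = 1/(4 + 5) = 1/9 = ⅑ ≈ 0.11111)
w(h, q) = 1936/81 (w(h, q) = (⅑ - 5)² = (-44/9)² = 1936/81)
-58 - 111*w(H(-2), 6) = -58 - 111*1936/81 = -58 - 71632/27 = -73198/27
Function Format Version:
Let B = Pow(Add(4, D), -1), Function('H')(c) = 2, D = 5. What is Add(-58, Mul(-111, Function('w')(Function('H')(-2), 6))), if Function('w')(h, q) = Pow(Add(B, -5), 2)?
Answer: Rational(-73198, 27) ≈ -2711.0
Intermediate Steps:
B = Rational(1, 9) (B = Pow(Add(4, 5), -1) = Pow(9, -1) = Rational(1, 9) ≈ 0.11111)
Function('w')(h, q) = Rational(1936, 81) (Function('w')(h, q) = Pow(Add(Rational(1, 9), -5), 2) = Pow(Rational(-44, 9), 2) = Rational(1936, 81))
Add(-58, Mul(-111, Function('w')(Function('H')(-2), 6))) = Add(-58, Mul(-111, Rational(1936, 81))) = Add(-58, Rational(-71632, 27)) = Rational(-73198, 27)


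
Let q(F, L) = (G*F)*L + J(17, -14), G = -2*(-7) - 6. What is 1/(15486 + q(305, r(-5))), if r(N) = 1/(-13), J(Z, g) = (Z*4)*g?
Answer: 13/186502 ≈ 6.9704e-5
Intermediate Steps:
J(Z, g) = 4*Z*g (J(Z, g) = (4*Z)*g = 4*Z*g)
G = 8 (G = 14 - 6 = 8)
r(N) = -1/13
q(F, L) = -952 + 8*F*L (q(F, L) = (8*F)*L + 4*17*(-14) = 8*F*L - 952 = -952 + 8*F*L)
1/(15486 + q(305, r(-5))) = 1/(15486 + (-952 + 8*305*(-1/13))) = 1/(15486 + (-952 - 2440/13)) = 1/(15486 - 14816/13) = 1/(186502/13) = 13/186502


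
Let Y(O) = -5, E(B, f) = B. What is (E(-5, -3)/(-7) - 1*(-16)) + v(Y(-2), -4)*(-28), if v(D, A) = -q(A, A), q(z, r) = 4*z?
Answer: -3019/7 ≈ -431.29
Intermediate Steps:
v(D, A) = -4*A
(E(-5, -3)/(-7) - 1*(-16)) + v(Y(-2), -4)*(-28) = (-5/(-7) - 1*(-16)) - 4*(-4)*(-28) = (-5*(-⅐) + 16) + 16*(-28) = (5/7 + 16) - 448 = 117/7 - 448 = -3019/7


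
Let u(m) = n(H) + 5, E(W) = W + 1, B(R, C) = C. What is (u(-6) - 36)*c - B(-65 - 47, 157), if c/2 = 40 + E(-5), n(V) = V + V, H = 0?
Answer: -2389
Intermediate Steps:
E(W) = 1 + W
n(V) = 2*V
c = 72 (c = 2*(40 + (1 - 5)) = 2*(40 - 4) = 2*36 = 72)
u(m) = 5 (u(m) = 2*0 + 5 = 0 + 5 = 5)
(u(-6) - 36)*c - B(-65 - 47, 157) = (5 - 36)*72 - 1*157 = -31*72 - 157 = -2232 - 157 = -2389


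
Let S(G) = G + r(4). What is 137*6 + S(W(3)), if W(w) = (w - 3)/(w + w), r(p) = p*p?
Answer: 838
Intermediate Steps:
r(p) = p**2
W(w) = (-3 + w)/(2*w) (W(w) = (-3 + w)/((2*w)) = (-3 + w)*(1/(2*w)) = (-3 + w)/(2*w))
S(G) = 16 + G (S(G) = G + 4**2 = G + 16 = 16 + G)
137*6 + S(W(3)) = 137*6 + (16 + (1/2)*(-3 + 3)/3) = 822 + (16 + (1/2)*(1/3)*0) = 822 + (16 + 0) = 822 + 16 = 838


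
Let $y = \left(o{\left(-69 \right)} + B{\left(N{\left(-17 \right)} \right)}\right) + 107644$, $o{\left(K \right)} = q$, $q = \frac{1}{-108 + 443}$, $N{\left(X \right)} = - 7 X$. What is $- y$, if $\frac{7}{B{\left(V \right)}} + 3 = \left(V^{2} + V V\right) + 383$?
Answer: $- \frac{1035015390527}{9615170} \approx -1.0764 \cdot 10^{5}$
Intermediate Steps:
$q = \frac{1}{335} \approx 0.0029851$
$o{\left(K \right)} = \frac{1}{335}$
$B{\left(V \right)} = \frac{7}{380 + 2 V^{2}}$ ($B{\left(V \right)} = \frac{7}{-3 + \left(\left(V^{2} + V V\right) + 383\right)} = \frac{7}{-3 + \left(\left(V^{2} + V^{2}\right) + 383\right)} = \frac{7}{-3 + \left(2 V^{2} + 383\right)} = \frac{7}{-3 + \left(383 + 2 V^{2}\right)} = \frac{7}{380 + 2 V^{2}}$)
$y = \frac{1035015390527}{9615170}$ ($y = \left(\frac{1}{335} + \frac{7}{2 \left(190 + \left(\left(-7\right) \left(-17\right)\right)^{2}\right)}\right) + 107644 = \left(\frac{1}{335} + \frac{7}{2 \left(190 + 119^{2}\right)}\right) + 107644 = \left(\frac{1}{335} + \frac{7}{2 \left(190 + 14161\right)}\right) + 107644 = \left(\frac{1}{335} + \frac{7}{2 \cdot 14351}\right) + 107644 = \left(\frac{1}{335} + \frac{7}{2} \cdot \frac{1}{14351}\right) + 107644 = \left(\frac{1}{335} + \frac{7}{28702}\right) + 107644 = \frac{31047}{9615170} + 107644 = \frac{1035015390527}{9615170} \approx 1.0764 \cdot 10^{5}$)
$- y = \left(-1\right) \frac{1035015390527}{9615170} = - \frac{1035015390527}{9615170}$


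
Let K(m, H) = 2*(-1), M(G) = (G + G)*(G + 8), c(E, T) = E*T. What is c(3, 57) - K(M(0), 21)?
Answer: 173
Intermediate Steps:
M(G) = 2*G*(8 + G) (M(G) = (2*G)*(8 + G) = 2*G*(8 + G))
K(m, H) = -2
c(3, 57) - K(M(0), 21) = 3*57 - 1*(-2) = 171 + 2 = 173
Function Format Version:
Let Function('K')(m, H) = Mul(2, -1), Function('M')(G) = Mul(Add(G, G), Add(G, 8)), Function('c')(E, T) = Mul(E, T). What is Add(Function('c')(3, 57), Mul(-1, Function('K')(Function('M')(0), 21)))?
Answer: 173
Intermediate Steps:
Function('M')(G) = Mul(2, G, Add(8, G)) (Function('M')(G) = Mul(Mul(2, G), Add(8, G)) = Mul(2, G, Add(8, G)))
Function('K')(m, H) = -2
Add(Function('c')(3, 57), Mul(-1, Function('K')(Function('M')(0), 21))) = Add(Mul(3, 57), Mul(-1, -2)) = Add(171, 2) = 173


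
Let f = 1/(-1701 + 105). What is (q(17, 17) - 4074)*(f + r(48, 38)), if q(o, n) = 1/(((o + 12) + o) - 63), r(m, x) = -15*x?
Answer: 3706256867/1596 ≈ 2.3222e+6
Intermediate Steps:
f = -1/1596 (f = 1/(-1596) = -1/1596 ≈ -0.00062657)
q(o, n) = 1/(-51 + 2*o) (q(o, n) = 1/(((12 + o) + o) - 63) = 1/((12 + 2*o) - 63) = 1/(-51 + 2*o))
(q(17, 17) - 4074)*(f + r(48, 38)) = (1/(-51 + 2*17) - 4074)*(-1/1596 - 15*38) = (1/(-51 + 34) - 4074)*(-1/1596 - 570) = (1/(-17) - 4074)*(-909721/1596) = (-1/17 - 4074)*(-909721/1596) = -69259/17*(-909721/1596) = 3706256867/1596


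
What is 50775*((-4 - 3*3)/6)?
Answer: -220025/2 ≈ -1.1001e+5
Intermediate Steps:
50775*((-4 - 3*3)/6) = 50775*((-4 - 9)*(⅙)) = 50775*(-13*⅙) = 50775*(-13/6) = -220025/2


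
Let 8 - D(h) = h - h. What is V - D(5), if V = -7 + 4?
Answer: -11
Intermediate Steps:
D(h) = 8 (D(h) = 8 - (h - h) = 8 - 1*0 = 8 + 0 = 8)
V = -3
V - D(5) = -3 - 1*8 = -3 - 8 = -11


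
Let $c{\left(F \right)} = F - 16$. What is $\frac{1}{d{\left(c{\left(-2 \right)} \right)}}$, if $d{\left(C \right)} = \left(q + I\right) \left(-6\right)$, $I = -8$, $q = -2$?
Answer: $\frac{1}{60} \approx 0.016667$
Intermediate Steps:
$c{\left(F \right)} = -16 + F$
$d{\left(C \right)} = 60$ ($d{\left(C \right)} = \left(-2 - 8\right) \left(-6\right) = \left(-10\right) \left(-6\right) = 60$)
$\frac{1}{d{\left(c{\left(-2 \right)} \right)}} = \frac{1}{60}$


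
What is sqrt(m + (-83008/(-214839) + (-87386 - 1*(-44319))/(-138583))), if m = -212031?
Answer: 11*I*sqrt(172590233178990937854210)/9924344379 ≈ 460.47*I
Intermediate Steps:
sqrt(m + (-83008/(-214839) + (-87386 - 1*(-44319))/(-138583))) = sqrt(-212031 + (-83008/(-214839) + (-87386 - 1*(-44319))/(-138583))) = sqrt(-212031 + (-83008*(-1/214839) + (-87386 + 44319)*(-1/138583))) = sqrt(-212031 + (83008/214839 - 43067*(-1/138583))) = sqrt(-212031 + (83008/214839 + 43067/138583)) = sqrt(-212031 + 20755968877/29773033137) = sqrt(-6312785233102370/29773033137) = 11*I*sqrt(172590233178990937854210)/9924344379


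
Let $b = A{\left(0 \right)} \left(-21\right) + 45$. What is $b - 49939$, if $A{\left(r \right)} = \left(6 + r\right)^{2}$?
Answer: $-50650$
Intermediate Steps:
$b = -711$ ($b = \left(6 + 0\right)^{2} \left(-21\right) + 45 = 6^{2} \left(-21\right) + 45 = 36 \left(-21\right) + 45 = -756 + 45 = -711$)
$b - 49939 = -711 - 49939 = -50650$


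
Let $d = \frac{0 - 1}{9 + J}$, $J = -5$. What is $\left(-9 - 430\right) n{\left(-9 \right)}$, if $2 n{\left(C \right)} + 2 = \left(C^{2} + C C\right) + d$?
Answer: $- \frac{280521}{8} \approx -35065.0$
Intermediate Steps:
$d = - \frac{1}{4}$ ($d = \frac{0 - 1}{9 - 5} = - \frac{1}{4} \approx -0.25$)
$n{\left(C \right)} = - \frac{9}{8} + C^{2}$ ($n{\left(C \right)} = -1 + \frac{\left(C^{2} + C C\right) - \frac{1}{4}}{2} = -1 + \frac{\left(C^{2} + C^{2}\right) - \frac{1}{4}}{2} = -1 + \frac{2 C^{2} - \frac{1}{4}}{2} = -1 + \frac{- \frac{1}{4} + 2 C^{2}}{2} = -1 + \left(- \frac{1}{8} + C^{2}\right) = - \frac{9}{8} + C^{2}$)
$\left(-9 - 430\right) n{\left(-9 \right)} = \left(-9 - 430\right) \left(- \frac{9}{8} + \left(-9\right)^{2}\right) = - 439 \left(- \frac{9}{8} + 81\right) = \left(-439\right) \frac{639}{8} = - \frac{280521}{8}$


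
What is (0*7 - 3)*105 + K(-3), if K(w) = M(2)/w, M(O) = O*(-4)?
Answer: -937/3 ≈ -312.33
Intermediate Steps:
M(O) = -4*O
K(w) = -8/w (K(w) = (-4*2)/w = -8/w)
(0*7 - 3)*105 + K(-3) = (0*7 - 3)*105 - 8/(-3) = (0 - 3)*105 - 8*(-⅓) = -3*105 + 8/3 = -315 + 8/3 = -937/3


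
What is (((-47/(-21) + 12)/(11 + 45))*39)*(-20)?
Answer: -19435/98 ≈ -198.32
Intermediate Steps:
(((-47/(-21) + 12)/(11 + 45))*39)*(-20) = (((-47*(-1/21) + 12)/56)*39)*(-20) = (((47/21 + 12)*(1/56))*39)*(-20) = (((299/21)*(1/56))*39)*(-20) = ((299/1176)*39)*(-20) = (3887/392)*(-20) = -19435/98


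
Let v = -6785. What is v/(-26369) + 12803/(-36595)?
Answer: -89305232/964973555 ≈ -0.092547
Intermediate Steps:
v/(-26369) + 12803/(-36595) = -6785/(-26369) + 12803/(-36595) = -6785*(-1/26369) + 12803*(-1/36595) = 6785/26369 - 12803/36595 = -89305232/964973555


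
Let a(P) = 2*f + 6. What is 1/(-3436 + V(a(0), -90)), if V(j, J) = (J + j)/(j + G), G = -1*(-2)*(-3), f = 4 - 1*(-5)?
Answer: -3/10319 ≈ -0.00029073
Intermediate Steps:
f = 9 (f = 4 + 5 = 9)
a(P) = 24 (a(P) = 2*9 + 6 = 18 + 6 = 24)
G = -6 (G = 2*(-3) = -6)
V(j, J) = (J + j)/(-6 + j) (V(j, J) = (J + j)/(j - 6) = (J + j)/(-6 + j))
1/(-3436 + V(a(0), -90)) = 1/(-3436 + (-90 + 24)/(-6 + 24)) = 1/(-3436 - 66/18) = 1/(-3436 + (1/18)*(-66)) = 1/(-3436 - 11/3) = 1/(-10319/3) = -3/10319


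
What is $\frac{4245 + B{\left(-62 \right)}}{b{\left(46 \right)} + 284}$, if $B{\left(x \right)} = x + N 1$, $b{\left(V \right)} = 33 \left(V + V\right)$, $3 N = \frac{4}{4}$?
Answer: $\frac{1255}{996} \approx 1.26$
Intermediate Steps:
$N = \frac{1}{3}$ ($N = \frac{4 \cdot \frac{1}{4}}{3} = \frac{1}{3} \cdot 1 = \frac{1}{3} \approx 0.33333$)
$b{\left(V \right)} = 66 V$ ($b{\left(V \right)} = 33 \cdot 2 V = 66 V$)
$B{\left(x \right)} = \frac{1}{3} + x$ ($B{\left(x \right)} = x + \frac{1}{3} \cdot 1 = x + \frac{1}{3} = \frac{1}{3} + x$)
$\frac{4245 + B{\left(-62 \right)}}{b{\left(46 \right)} + 284} = \frac{4245 + \left(\frac{1}{3} - 62\right)}{66 \cdot 46 + 284} = \frac{4245 - \frac{185}{3}}{3036 + 284} = \frac{12550}{3 \cdot 3320} = \frac{12550}{3} \cdot \frac{1}{3320} = \frac{1255}{996}$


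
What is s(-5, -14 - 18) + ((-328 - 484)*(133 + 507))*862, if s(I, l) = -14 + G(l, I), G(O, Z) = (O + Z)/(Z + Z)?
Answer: -4479641703/10 ≈ -4.4796e+8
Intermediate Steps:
G(O, Z) = (O + Z)/(2*Z) (G(O, Z) = (O + Z)/((2*Z)) = (O + Z)*(1/(2*Z)) = (O + Z)/(2*Z))
s(I, l) = -14 + (I + l)/(2*I) (s(I, l) = -14 + (l + I)/(2*I) = -14 + (I + l)/(2*I))
s(-5, -14 - 18) + ((-328 - 484)*(133 + 507))*862 = (½)*((-14 - 18) - 27*(-5))/(-5) + ((-328 - 484)*(133 + 507))*862 = (½)*(-⅕)*(-32 + 135) - 812*640*862 = (½)*(-⅕)*103 - 519680*862 = -103/10 - 447964160 = -4479641703/10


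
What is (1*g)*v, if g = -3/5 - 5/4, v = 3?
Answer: -111/20 ≈ -5.5500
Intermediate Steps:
g = -37/20 (g = -3*⅕ - 5*¼ = -⅗ - 5/4 = -37/20 ≈ -1.8500)
(1*g)*v = (1*(-37/20))*3 = -37/20*3 = -111/20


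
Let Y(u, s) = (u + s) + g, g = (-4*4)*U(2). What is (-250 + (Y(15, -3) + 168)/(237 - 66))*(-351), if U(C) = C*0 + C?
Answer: 1661478/19 ≈ 87446.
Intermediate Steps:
U(C) = C (U(C) = 0 + C = C)
g = -32 (g = -4*4*2 = -16*2 = -32)
Y(u, s) = -32 + s + u (Y(u, s) = (u + s) - 32 = (s + u) - 32 = -32 + s + u)
(-250 + (Y(15, -3) + 168)/(237 - 66))*(-351) = (-250 + ((-32 - 3 + 15) + 168)/(237 - 66))*(-351) = (-250 + (-20 + 168)/171)*(-351) = (-250 + 148*(1/171))*(-351) = (-250 + 148/171)*(-351) = -42602/171*(-351) = 1661478/19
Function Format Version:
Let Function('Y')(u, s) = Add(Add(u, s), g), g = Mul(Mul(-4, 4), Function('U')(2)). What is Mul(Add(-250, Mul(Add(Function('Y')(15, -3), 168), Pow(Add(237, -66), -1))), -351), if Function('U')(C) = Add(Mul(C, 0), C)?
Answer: Rational(1661478, 19) ≈ 87446.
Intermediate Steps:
Function('U')(C) = C (Function('U')(C) = Add(0, C) = C)
g = -32 (g = Mul(Mul(-4, 4), 2) = Mul(-16, 2) = -32)
Function('Y')(u, s) = Add(-32, s, u) (Function('Y')(u, s) = Add(Add(u, s), -32) = Add(Add(s, u), -32) = Add(-32, s, u))
Mul(Add(-250, Mul(Add(Function('Y')(15, -3), 168), Pow(Add(237, -66), -1))), -351) = Mul(Add(-250, Mul(Add(Add(-32, -3, 15), 168), Pow(Add(237, -66), -1))), -351) = Mul(Add(-250, Mul(Add(-20, 168), Pow(171, -1))), -351) = Mul(Add(-250, Mul(148, Rational(1, 171))), -351) = Mul(Add(-250, Rational(148, 171)), -351) = Mul(Rational(-42602, 171), -351) = Rational(1661478, 19)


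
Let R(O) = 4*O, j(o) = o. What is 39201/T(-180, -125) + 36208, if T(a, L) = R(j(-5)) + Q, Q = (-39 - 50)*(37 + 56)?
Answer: 300378575/8297 ≈ 36203.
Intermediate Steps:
Q = -8277 (Q = -89*93 = -8277)
T(a, L) = -8297 (T(a, L) = 4*(-5) - 8277 = -20 - 8277 = -8297)
39201/T(-180, -125) + 36208 = 39201/(-8297) + 36208 = 39201*(-1/8297) + 36208 = -39201/8297 + 36208 = 300378575/8297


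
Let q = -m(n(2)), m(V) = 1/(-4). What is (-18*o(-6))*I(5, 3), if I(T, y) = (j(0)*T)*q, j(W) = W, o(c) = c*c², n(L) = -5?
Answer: 0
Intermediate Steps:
o(c) = c³
m(V) = -¼
q = ¼ (q = -1*(-¼) = ¼ ≈ 0.25000)
I(T, y) = 0 (I(T, y) = (0*T)*(¼) = 0*(¼) = 0)
(-18*o(-6))*I(5, 3) = -18*(-6)³*0 = -18*(-216)*0 = 3888*0 = 0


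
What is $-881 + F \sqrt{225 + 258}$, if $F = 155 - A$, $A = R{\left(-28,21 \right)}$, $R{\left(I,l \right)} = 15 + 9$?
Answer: $-881 + 131 \sqrt{483} \approx 1998.0$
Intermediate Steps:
$R{\left(I,l \right)} = 24$
$A = 24$
$F = 131$ ($F = 155 - 24 = 131$)
$-881 + F \sqrt{225 + 258} = -881 + 131 \sqrt{225 + 258} = -881 + 131 \sqrt{483}$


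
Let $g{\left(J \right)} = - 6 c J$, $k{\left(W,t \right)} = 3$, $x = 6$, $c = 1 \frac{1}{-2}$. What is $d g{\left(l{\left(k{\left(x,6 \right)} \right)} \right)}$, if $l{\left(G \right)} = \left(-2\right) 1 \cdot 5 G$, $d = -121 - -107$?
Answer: $1260$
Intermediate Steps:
$d = -14$ ($d = -121 + 107 = -14$)
$c = - \frac{1}{2}$ ($c = 1 \left(- \frac{1}{2}\right) = - \frac{1}{2} \approx -0.5$)
$l{\left(G \right)} = - 10 G$ ($l{\left(G \right)} = \left(-2\right) 5 G = - 10 G$)
$g{\left(J \right)} = 3 J$ ($g{\left(J \right)} = \left(-6\right) \left(- \frac{1}{2}\right) J = 3 J$)
$d g{\left(l{\left(k{\left(x,6 \right)} \right)} \right)} = - 14 \cdot 3 \left(\left(-10\right) 3\right) = - 14 \cdot 3 \left(-30\right) = \left(-14\right) \left(-90\right) = 1260$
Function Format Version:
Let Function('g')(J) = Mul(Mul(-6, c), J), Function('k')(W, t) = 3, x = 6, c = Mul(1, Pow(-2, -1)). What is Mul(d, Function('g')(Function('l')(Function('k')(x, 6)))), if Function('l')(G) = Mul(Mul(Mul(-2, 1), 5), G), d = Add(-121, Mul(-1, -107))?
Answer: 1260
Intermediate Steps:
d = -14 (d = Add(-121, 107) = -14)
c = Rational(-1, 2) (c = Mul(1, Rational(-1, 2)) = Rational(-1, 2) ≈ -0.50000)
Function('l')(G) = Mul(-10, G) (Function('l')(G) = Mul(Mul(-2, 5), G) = Mul(-10, G))
Function('g')(J) = Mul(3, J) (Function('g')(J) = Mul(Mul(-6, Rational(-1, 2)), J) = Mul(3, J))
Mul(d, Function('g')(Function('l')(Function('k')(x, 6)))) = Mul(-14, Mul(3, Mul(-10, 3))) = Mul(-14, Mul(3, -30)) = Mul(-14, -90) = 1260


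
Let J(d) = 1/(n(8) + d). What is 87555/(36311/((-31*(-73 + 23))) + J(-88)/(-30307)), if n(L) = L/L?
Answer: 357828437567250/95741542049 ≈ 3737.4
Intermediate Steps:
n(L) = 1
J(d) = 1/(1 + d)
87555/(36311/((-31*(-73 + 23))) + J(-88)/(-30307)) = 87555/(36311/((-31*(-73 + 23))) + 1/((1 - 88)*(-30307))) = 87555/(36311/((-31*(-50))) - 1/30307/(-87)) = 87555/(36311/1550 - 1/87*(-1/30307)) = 87555/(36311*(1/1550) + 1/2636709) = 87555/(36311/1550 + 1/2636709) = 87555/(95741542049/4086898950) = 87555*(4086898950/95741542049) = 357828437567250/95741542049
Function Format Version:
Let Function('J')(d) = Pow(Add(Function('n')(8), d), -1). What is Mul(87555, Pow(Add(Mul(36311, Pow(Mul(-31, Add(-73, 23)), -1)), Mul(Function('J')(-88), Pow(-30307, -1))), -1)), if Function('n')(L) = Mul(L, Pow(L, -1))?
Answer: Rational(357828437567250, 95741542049) ≈ 3737.4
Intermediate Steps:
Function('n')(L) = 1
Function('J')(d) = Pow(Add(1, d), -1)
Mul(87555, Pow(Add(Mul(36311, Pow(Mul(-31, Add(-73, 23)), -1)), Mul(Function('J')(-88), Pow(-30307, -1))), -1)) = Mul(87555, Pow(Add(Mul(36311, Pow(Mul(-31, Add(-73, 23)), -1)), Mul(Pow(Add(1, -88), -1), Pow(-30307, -1))), -1)) = Mul(87555, Pow(Add(Mul(36311, Pow(Mul(-31, -50), -1)), Mul(Pow(-87, -1), Rational(-1, 30307))), -1)) = Mul(87555, Pow(Add(Mul(36311, Pow(1550, -1)), Mul(Rational(-1, 87), Rational(-1, 30307))), -1)) = Mul(87555, Pow(Add(Mul(36311, Rational(1, 1550)), Rational(1, 2636709)), -1)) = Mul(87555, Pow(Add(Rational(36311, 1550), Rational(1, 2636709)), -1)) = Mul(87555, Pow(Rational(95741542049, 4086898950), -1)) = Mul(87555, Rational(4086898950, 95741542049)) = Rational(357828437567250, 95741542049)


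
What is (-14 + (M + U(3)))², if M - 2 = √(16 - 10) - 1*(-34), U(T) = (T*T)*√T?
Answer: (22 + √6 + 9*√3)² ≈ 1603.0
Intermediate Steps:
U(T) = T^(5/2) (U(T) = T²*√T = T^(5/2))
M = 36 + √6 (M = 2 + (√(16 - 10) - 1*(-34)) = 2 + (√6 + 34) = 2 + (34 + √6) = 36 + √6 ≈ 38.449)
(-14 + (M + U(3)))² = (-14 + ((36 + √6) + 3^(5/2)))² = (-14 + ((36 + √6) + 9*√3))² = (-14 + (36 + √6 + 9*√3))² = (22 + √6 + 9*√3)²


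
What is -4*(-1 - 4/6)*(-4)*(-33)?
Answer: 880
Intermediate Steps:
-4*(-1 - 4/6)*(-4)*(-33) = -4*(-1 - 4*1/6)*(-4)*(-33) = -4*(-1 - 2/3)*(-4)*(-33) = -(-20)*(-4)/3*(-33) = -4*20/3*(-33) = -80/3*(-33) = 880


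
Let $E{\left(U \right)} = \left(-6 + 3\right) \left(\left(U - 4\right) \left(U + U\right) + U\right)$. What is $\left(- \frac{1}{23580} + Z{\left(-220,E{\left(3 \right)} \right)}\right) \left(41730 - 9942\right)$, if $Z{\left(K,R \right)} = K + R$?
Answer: $- \frac{4393261423}{655} \approx -6.7073 \cdot 10^{6}$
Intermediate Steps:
$E{\left(U \right)} = - 3 U - 6 U \left(-4 + U\right)$ ($E{\left(U \right)} = - 3 \left(\left(-4 + U\right) 2 U + U\right) = - 3 \left(2 U \left(-4 + U\right) + U\right) = - 3 \left(U + 2 U \left(-4 + U\right)\right) = - 3 U - 6 U \left(-4 + U\right)$)
$\left(- \frac{1}{23580} + Z{\left(-220,E{\left(3 \right)} \right)}\right) \left(41730 - 9942\right) = \left(- \frac{1}{23580} - \left(220 - 9 \left(7 - 6\right)\right)\right) \left(41730 - 9942\right) = \left(\left(-1\right) \frac{1}{23580} - \left(220 - 9 \left(7 - 6\right)\right)\right) 31788 = \left(- \frac{1}{23580} - \left(220 - 9\right)\right) 31788 = \left(- \frac{1}{23580} + \left(-220 + 9\right)\right) 31788 = \left(- \frac{1}{23580} - 211\right) 31788 = \left(- \frac{4975381}{23580}\right) 31788 = - \frac{4393261423}{655}$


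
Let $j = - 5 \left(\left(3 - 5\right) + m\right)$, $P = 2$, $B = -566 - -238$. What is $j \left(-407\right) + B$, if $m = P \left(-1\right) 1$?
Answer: $-8468$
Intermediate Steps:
$B = -328$ ($B = -566 + 238 = -328$)
$m = -2$ ($m = 2 \left(-1\right) 1 = \left(-2\right) 1 = -2$)
$j = 20$ ($j = - 5 \left(\left(3 - 5\right) - 2\right) = - 5 \left(-2 - 2\right) = \left(-5\right) \left(-4\right) = 20$)
$j \left(-407\right) + B = 20 \left(-407\right) - 328 = -8140 - 328 = -8468$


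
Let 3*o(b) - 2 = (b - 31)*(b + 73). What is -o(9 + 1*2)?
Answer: 1678/3 ≈ 559.33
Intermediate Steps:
o(b) = 2/3 + (-31 + b)*(73 + b)/3 (o(b) = 2/3 + ((b - 31)*(b + 73))/3 = 2/3 + ((-31 + b)*(73 + b))/3 = 2/3 + (-31 + b)*(73 + b)/3)
-o(9 + 1*2) = -(-2261/3 + 14*(9 + 1*2) + (9 + 1*2)**2/3) = -(-2261/3 + 14*(9 + 2) + (9 + 2)**2/3) = -(-2261/3 + 14*11 + (1/3)*11**2) = -(-2261/3 + 154 + (1/3)*121) = -(-2261/3 + 154 + 121/3) = -1*(-1678/3) = 1678/3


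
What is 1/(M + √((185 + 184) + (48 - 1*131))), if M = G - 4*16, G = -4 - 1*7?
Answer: -75/5339 - √286/5339 ≈ -0.017215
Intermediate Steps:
G = -11 (G = -4 - 7 = -11)
M = -75 (M = -11 - 4*16 = -11 - 64 = -75)
1/(M + √((185 + 184) + (48 - 1*131))) = 1/(-75 + √((185 + 184) + (48 - 1*131))) = 1/(-75 + √(369 + (48 - 131))) = 1/(-75 + √(369 - 83)) = 1/(-75 + √286)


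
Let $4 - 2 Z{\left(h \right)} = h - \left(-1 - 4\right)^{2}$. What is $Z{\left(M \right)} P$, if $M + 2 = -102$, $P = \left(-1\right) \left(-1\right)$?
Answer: $\frac{133}{2} \approx 66.5$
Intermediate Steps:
$P = 1$
$M = -104$ ($M = -2 - 102 = -104$)
$Z{\left(h \right)} = \frac{29}{2} - \frac{h}{2}$ ($Z{\left(h \right)} = 2 - \frac{h - \left(-1 - 4\right)^{2}}{2} = 2 - \frac{h - \left(-5\right)^{2}}{2} = 2 - \frac{h - 25}{2} = 2 - \frac{-25 + h}{2} = 2 - \left(- \frac{25}{2} + \frac{h}{2}\right) = \frac{29}{2} - \frac{h}{2}$)
$Z{\left(M \right)} P = \left(\frac{29}{2} - -52\right) 1 = \left(\frac{29}{2} + 52\right) 1 = \frac{133}{2} \cdot 1 = \frac{133}{2}$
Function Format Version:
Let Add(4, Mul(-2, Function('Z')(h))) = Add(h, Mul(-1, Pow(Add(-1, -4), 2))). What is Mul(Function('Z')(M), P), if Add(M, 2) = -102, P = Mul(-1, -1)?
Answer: Rational(133, 2) ≈ 66.500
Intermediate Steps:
P = 1
M = -104 (M = Add(-2, -102) = -104)
Function('Z')(h) = Add(Rational(29, 2), Mul(Rational(-1, 2), h)) (Function('Z')(h) = Add(2, Mul(Rational(-1, 2), Add(h, Mul(-1, Pow(Add(-1, -4), 2))))) = Add(2, Mul(Rational(-1, 2), Add(h, Mul(-1, Pow(-5, 2))))) = Add(2, Mul(Rational(-1, 2), Add(h, Mul(-1, 25)))) = Add(2, Mul(Rational(-1, 2), Add(h, -25))) = Add(2, Mul(Rational(-1, 2), Add(-25, h))) = Add(2, Add(Rational(25, 2), Mul(Rational(-1, 2), h))) = Add(Rational(29, 2), Mul(Rational(-1, 2), h)))
Mul(Function('Z')(M), P) = Mul(Add(Rational(29, 2), Mul(Rational(-1, 2), -104)), 1) = Mul(Add(Rational(29, 2), 52), 1) = Mul(Rational(133, 2), 1) = Rational(133, 2)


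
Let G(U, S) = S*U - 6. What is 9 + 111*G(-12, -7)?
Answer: 8667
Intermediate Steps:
G(U, S) = -6 + S*U
9 + 111*G(-12, -7) = 9 + 111*(-6 - 7*(-12)) = 9 + 111*(-6 + 84) = 9 + 111*78 = 9 + 8658 = 8667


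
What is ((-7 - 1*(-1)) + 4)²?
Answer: 4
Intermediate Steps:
((-7 - 1*(-1)) + 4)² = ((-7 + 1) + 4)² = (-6 + 4)² = (-2)² = 4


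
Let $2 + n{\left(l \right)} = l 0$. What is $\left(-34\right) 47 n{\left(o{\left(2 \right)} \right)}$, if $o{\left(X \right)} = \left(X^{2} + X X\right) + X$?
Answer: $3196$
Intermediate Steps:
$o{\left(X \right)} = X + 2 X^{2}$ ($o{\left(X \right)} = \left(X^{2} + X^{2}\right) + X = 2 X^{2} + X = X + 2 X^{2}$)
$n{\left(l \right)} = -2$ ($n{\left(l \right)} = -2 + l 0 = -2 + 0 = -2$)
$\left(-34\right) 47 n{\left(o{\left(2 \right)} \right)} = \left(-34\right) 47 \left(-2\right) = \left(-1598\right) \left(-2\right) = 3196$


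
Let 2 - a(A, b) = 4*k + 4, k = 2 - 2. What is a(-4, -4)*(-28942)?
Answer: 57884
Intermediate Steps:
k = 0
a(A, b) = -2 (a(A, b) = 2 - (4*0 + 4) = 2 - (0 + 4) = 2 - 1*4 = 2 - 4 = -2)
a(-4, -4)*(-28942) = -2*(-28942) = 57884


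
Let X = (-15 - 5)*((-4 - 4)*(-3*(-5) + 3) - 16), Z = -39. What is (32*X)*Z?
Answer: -3993600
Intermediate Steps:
X = 3200 (X = -20*(-8*(15 + 3) - 16) = -20*(-8*18 - 16) = -20*(-144 - 16) = -20*(-160) = 3200)
(32*X)*Z = (32*3200)*(-39) = 102400*(-39) = -3993600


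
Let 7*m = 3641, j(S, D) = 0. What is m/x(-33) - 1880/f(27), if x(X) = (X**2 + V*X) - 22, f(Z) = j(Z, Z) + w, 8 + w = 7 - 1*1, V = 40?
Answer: 151009/161 ≈ 937.94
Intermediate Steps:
w = -2 (w = -8 + (7 - 1*1) = -8 + (7 - 1) = -8 + 6 = -2)
f(Z) = -2 (f(Z) = 0 - 2 = -2)
m = 3641/7 (m = (1/7)*3641 = 3641/7 ≈ 520.14)
x(X) = -22 + X**2 + 40*X (x(X) = (X**2 + 40*X) - 22 = -22 + X**2 + 40*X)
m/x(-33) - 1880/f(27) = 3641/(7*(-22 + (-33)**2 + 40*(-33))) - 1880/(-2) = 3641/(7*(-22 + 1089 - 1320)) - 1880*(-1/2) = (3641/7)/(-253) + 940 = (3641/7)*(-1/253) + 940 = -331/161 + 940 = 151009/161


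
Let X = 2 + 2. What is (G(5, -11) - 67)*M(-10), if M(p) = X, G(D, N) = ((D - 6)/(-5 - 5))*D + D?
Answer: -246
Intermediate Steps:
X = 4
G(D, N) = D + D*(⅗ - D/10) (G(D, N) = ((-6 + D)/(-10))*D + D = ((-6 + D)*(-⅒))*D + D = (⅗ - D/10)*D + D = D*(⅗ - D/10) + D = D + D*(⅗ - D/10))
M(p) = 4
(G(5, -11) - 67)*M(-10) = ((⅒)*5*(16 - 1*5) - 67)*4 = ((⅒)*5*(16 - 5) - 67)*4 = ((⅒)*5*11 - 67)*4 = (11/2 - 67)*4 = -123/2*4 = -246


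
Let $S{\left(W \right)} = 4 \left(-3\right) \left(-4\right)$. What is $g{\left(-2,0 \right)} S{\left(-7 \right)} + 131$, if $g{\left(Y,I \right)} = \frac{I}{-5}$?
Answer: $131$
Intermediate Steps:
$S{\left(W \right)} = 48$ ($S{\left(W \right)} = \left(-12\right) \left(-4\right) = 48$)
$g{\left(Y,I \right)} = - \frac{I}{5}$ ($g{\left(Y,I \right)} = I \left(- \frac{1}{5}\right) = - \frac{I}{5}$)
$g{\left(-2,0 \right)} S{\left(-7 \right)} + 131 = \left(- \frac{1}{5}\right) 0 \cdot 48 + 131 = 0 \cdot 48 + 131 = 0 + 131 = 131$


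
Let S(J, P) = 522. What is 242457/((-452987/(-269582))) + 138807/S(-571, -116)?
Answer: 3797984910993/26273246 ≈ 1.4456e+5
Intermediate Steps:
242457/((-452987/(-269582))) + 138807/S(-571, -116) = 242457/((-452987/(-269582))) + 138807/522 = 242457/((-452987*(-1/269582))) + 138807*(1/522) = 242457/(452987/269582) + 15423/58 = 242457*(269582/452987) + 15423/58 = 65362042974/452987 + 15423/58 = 3797984910993/26273246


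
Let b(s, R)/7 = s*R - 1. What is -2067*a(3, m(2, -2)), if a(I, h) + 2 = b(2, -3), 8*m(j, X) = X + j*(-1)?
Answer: 105417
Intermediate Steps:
m(j, X) = -j/8 + X/8 (m(j, X) = (X + j*(-1))/8 = (X - j)/8 = -j/8 + X/8)
b(s, R) = -7 + 7*R*s (b(s, R) = 7*(s*R - 1) = 7*(R*s - 1) = 7*(-1 + R*s) = -7 + 7*R*s)
a(I, h) = -51 (a(I, h) = -2 + (-7 + 7*(-3)*2) = -2 + (-7 - 42) = -2 - 49 = -51)
-2067*a(3, m(2, -2)) = -2067*(-51) = 105417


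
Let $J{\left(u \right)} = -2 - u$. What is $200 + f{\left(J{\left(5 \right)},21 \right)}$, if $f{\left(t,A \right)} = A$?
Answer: $221$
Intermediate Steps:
$200 + f{\left(J{\left(5 \right)},21 \right)} = 200 + 21 = 221$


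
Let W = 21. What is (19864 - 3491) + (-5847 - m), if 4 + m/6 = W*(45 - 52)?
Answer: 11432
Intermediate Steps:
m = -906 (m = -24 + 6*(21*(45 - 52)) = -24 + 6*(21*(-7)) = -24 + 6*(-147) = -24 - 882 = -906)
(19864 - 3491) + (-5847 - m) = (19864 - 3491) + (-5847 - 1*(-906)) = 16373 + (-5847 + 906) = 16373 - 4941 = 11432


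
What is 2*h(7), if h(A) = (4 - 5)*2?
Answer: -4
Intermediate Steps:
h(A) = -2 (h(A) = -1*2 = -2)
2*h(7) = 2*(-2) = -4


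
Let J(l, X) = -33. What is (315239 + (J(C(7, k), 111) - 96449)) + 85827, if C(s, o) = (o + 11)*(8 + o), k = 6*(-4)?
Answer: 304584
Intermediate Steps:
k = -24
C(s, o) = (8 + o)*(11 + o) (C(s, o) = (11 + o)*(8 + o) = (8 + o)*(11 + o))
(315239 + (J(C(7, k), 111) - 96449)) + 85827 = (315239 + (-33 - 96449)) + 85827 = (315239 - 96482) + 85827 = 218757 + 85827 = 304584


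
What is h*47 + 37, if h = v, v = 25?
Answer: 1212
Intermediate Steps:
h = 25
h*47 + 37 = 25*47 + 37 = 1175 + 37 = 1212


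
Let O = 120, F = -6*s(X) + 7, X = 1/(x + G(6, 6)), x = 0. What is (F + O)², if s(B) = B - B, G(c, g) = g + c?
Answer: 16129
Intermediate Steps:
G(c, g) = c + g
X = 1/12 (X = 1/(0 + (6 + 6)) = 1/(0 + 12) = 1/12 ≈ 0.083333)
s(B) = 0
F = 7 (F = -6*0 + 7 = 0 + 7 = 7)
(F + O)² = (7 + 120)² = 127² = 16129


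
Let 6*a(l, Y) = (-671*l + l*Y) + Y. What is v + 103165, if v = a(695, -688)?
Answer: -326203/6 ≈ -54367.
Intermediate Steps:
a(l, Y) = -671*l/6 + Y/6 + Y*l/6 (a(l, Y) = ((-671*l + l*Y) + Y)/6 = ((-671*l + Y*l) + Y)/6 = (Y - 671*l + Y*l)/6 = -671*l/6 + Y/6 + Y*l/6)
v = -945193/6 (v = -671/6*695 + (⅙)*(-688) + (⅙)*(-688)*695 = -466345/6 - 344/3 - 239080/3 = -945193/6 ≈ -1.5753e+5)
v + 103165 = -945193/6 + 103165 = -326203/6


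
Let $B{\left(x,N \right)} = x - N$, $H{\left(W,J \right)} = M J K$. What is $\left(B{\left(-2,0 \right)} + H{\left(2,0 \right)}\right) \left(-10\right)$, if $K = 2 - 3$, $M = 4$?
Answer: $20$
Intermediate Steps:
$K = -1$
$H{\left(W,J \right)} = - 4 J$ ($H{\left(W,J \right)} = 4 J \left(-1\right) = - 4 J$)
$\left(B{\left(-2,0 \right)} + H{\left(2,0 \right)}\right) \left(-10\right) = \left(\left(-2 - 0\right) - 0\right) \left(-10\right) = \left(\left(-2 + 0\right) + 0\right) \left(-10\right) = \left(-2 + 0\right) \left(-10\right) = \left(-2\right) \left(-10\right) = 20$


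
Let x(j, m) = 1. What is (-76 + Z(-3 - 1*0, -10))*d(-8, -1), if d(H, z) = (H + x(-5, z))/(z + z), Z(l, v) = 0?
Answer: -266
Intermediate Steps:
d(H, z) = (1 + H)/(2*z) (d(H, z) = (H + 1)/(z + z) = (1 + H)/((2*z)) = (1 + H)*(1/(2*z)) = (1 + H)/(2*z))
(-76 + Z(-3 - 1*0, -10))*d(-8, -1) = (-76 + 0)*((½)*(1 - 8)/(-1)) = -38*(-1)*(-7) = -76*7/2 = -266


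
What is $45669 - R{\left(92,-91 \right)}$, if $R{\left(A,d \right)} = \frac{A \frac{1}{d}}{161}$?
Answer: $\frac{29091157}{637} \approx 45669.0$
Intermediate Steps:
$R{\left(A,d \right)} = \frac{A}{161 d}$ ($R{\left(A,d \right)} = \frac{A}{d} \frac{1}{161} = \frac{A}{161 d}$)
$45669 - R{\left(92,-91 \right)} = 45669 - \frac{1}{161} \cdot 92 \frac{1}{-91} = 45669 - \frac{1}{161} \cdot 92 \left(- \frac{1}{91}\right) = 45669 - - \frac{4}{637} = 45669 + \frac{4}{637} = \frac{29091157}{637}$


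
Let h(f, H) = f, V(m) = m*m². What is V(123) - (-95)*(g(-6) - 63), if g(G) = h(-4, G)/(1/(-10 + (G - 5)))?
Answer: 1862862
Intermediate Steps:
V(m) = m³
g(G) = 60 - 4*G (g(G) = -(-60 + 4*G) = -4*(-15 + G) = 60 - 4*G)
V(123) - (-95)*(g(-6) - 63) = 123³ - (-95)*((60 - 4*(-6)) - 63) = 1860867 - (-95)*((60 + 24) - 63) = 1860867 - (-95)*(84 - 63) = 1860867 - (-95)*21 = 1860867 - 1*(-1995) = 1860867 + 1995 = 1862862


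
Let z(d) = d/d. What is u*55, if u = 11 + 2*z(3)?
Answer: 715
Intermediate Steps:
z(d) = 1
u = 13 (u = 11 + 2*1 = 11 + 2 = 13)
u*55 = 13*55 = 715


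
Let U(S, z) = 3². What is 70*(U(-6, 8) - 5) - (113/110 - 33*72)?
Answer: 292047/110 ≈ 2655.0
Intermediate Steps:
U(S, z) = 9
70*(U(-6, 8) - 5) - (113/110 - 33*72) = 70*(9 - 5) - (113/110 - 33*72) = 70*4 - (113*(1/110) - 2376) = 280 - (113/110 - 2376) = 280 - 1*(-261247/110) = 280 + 261247/110 = 292047/110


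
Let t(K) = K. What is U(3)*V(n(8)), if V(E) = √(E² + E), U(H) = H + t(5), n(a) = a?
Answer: 48*√2 ≈ 67.882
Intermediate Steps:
U(H) = 5 + H (U(H) = H + 5 = 5 + H)
V(E) = √(E + E²)
U(3)*V(n(8)) = (5 + 3)*√(8*(1 + 8)) = 8*√(8*9) = 8*√72 = 8*(6*√2) = 48*√2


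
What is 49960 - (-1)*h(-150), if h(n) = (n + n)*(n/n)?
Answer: 49660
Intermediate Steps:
h(n) = 2*n (h(n) = (2*n)*1 = 2*n)
49960 - (-1)*h(-150) = 49960 - (-1)*2*(-150) = 49960 - (-1)*(-300) = 49960 - 1*300 = 49960 - 300 = 49660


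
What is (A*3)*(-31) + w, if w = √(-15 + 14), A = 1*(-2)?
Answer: 186 + I ≈ 186.0 + 1.0*I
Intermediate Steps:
A = -2
w = I (w = √(-1) = I ≈ 1.0*I)
(A*3)*(-31) + w = -2*3*(-31) + I = -6*(-31) + I = 186 + I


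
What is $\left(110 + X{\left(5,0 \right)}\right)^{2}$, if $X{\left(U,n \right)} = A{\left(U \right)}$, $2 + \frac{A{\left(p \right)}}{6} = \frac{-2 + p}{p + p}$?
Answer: $\frac{249001}{25} \approx 9960.0$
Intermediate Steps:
$A{\left(p \right)} = -12 + \frac{3 \left(-2 + p\right)}{p}$ ($A{\left(p \right)} = -12 + 6 \frac{-2 + p}{p + p} = -12 + 6 \frac{-2 + p}{2 p} = -12 + \frac{3 \left(-2 + p\right)}{p}$)
$X{\left(U,n \right)} = -9 - \frac{6}{U}$
$\left(110 + X{\left(5,0 \right)}\right)^{2} = \left(110 - \left(9 + \frac{6}{5}\right)\right)^{2} = \left(110 - \frac{51}{5}\right)^{2} = \left(\frac{499}{5}\right)^{2} = \frac{249001}{25}$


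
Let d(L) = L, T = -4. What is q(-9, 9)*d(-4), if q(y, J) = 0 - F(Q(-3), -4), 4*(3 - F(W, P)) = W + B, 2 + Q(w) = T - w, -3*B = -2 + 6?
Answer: 49/3 ≈ 16.333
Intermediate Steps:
B = -4/3 (B = -(-2 + 6)/3 = -⅓*4 = -4/3 ≈ -1.3333)
Q(w) = -6 - w (Q(w) = -2 + (-4 - w) = -6 - w)
F(W, P) = 10/3 - W/4 (F(W, P) = 3 - (W - 4/3)/4 = 3 - (-4/3 + W)/4 = 3 + (⅓ - W/4) = 10/3 - W/4)
q(y, J) = -49/12 (q(y, J) = 0 - (10/3 - (-6 - 1*(-3))/4) = 0 - (10/3 - (-6 + 3)/4) = 0 - (10/3 - ¼*(-3)) = 0 - (10/3 + ¾) = 0 - 1*49/12 = 0 - 49/12 = -49/12)
q(-9, 9)*d(-4) = -49/12*(-4) = 49/3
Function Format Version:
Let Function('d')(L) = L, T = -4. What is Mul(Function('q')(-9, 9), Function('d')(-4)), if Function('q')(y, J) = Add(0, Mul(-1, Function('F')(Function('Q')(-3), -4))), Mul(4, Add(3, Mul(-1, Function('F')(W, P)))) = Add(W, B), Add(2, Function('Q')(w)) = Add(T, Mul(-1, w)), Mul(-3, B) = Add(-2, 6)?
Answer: Rational(49, 3) ≈ 16.333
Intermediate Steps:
B = Rational(-4, 3) (B = Mul(Rational(-1, 3), Add(-2, 6)) = Mul(Rational(-1, 3), 4) = Rational(-4, 3) ≈ -1.3333)
Function('Q')(w) = Add(-6, Mul(-1, w)) (Function('Q')(w) = Add(-2, Add(-4, Mul(-1, w))) = Add(-6, Mul(-1, w)))
Function('F')(W, P) = Add(Rational(10, 3), Mul(Rational(-1, 4), W)) (Function('F')(W, P) = Add(3, Mul(Rational(-1, 4), Add(W, Rational(-4, 3)))) = Add(3, Mul(Rational(-1, 4), Add(Rational(-4, 3), W))) = Add(3, Add(Rational(1, 3), Mul(Rational(-1, 4), W))) = Add(Rational(10, 3), Mul(Rational(-1, 4), W)))
Function('q')(y, J) = Rational(-49, 12) (Function('q')(y, J) = Add(0, Mul(-1, Add(Rational(10, 3), Mul(Rational(-1, 4), Add(-6, Mul(-1, -3)))))) = Add(0, Mul(-1, Add(Rational(10, 3), Mul(Rational(-1, 4), Add(-6, 3))))) = Add(0, Mul(-1, Add(Rational(10, 3), Mul(Rational(-1, 4), -3)))) = Add(0, Mul(-1, Add(Rational(10, 3), Rational(3, 4)))) = Add(0, Mul(-1, Rational(49, 12))) = Add(0, Rational(-49, 12)) = Rational(-49, 12))
Mul(Function('q')(-9, 9), Function('d')(-4)) = Mul(Rational(-49, 12), -4) = Rational(49, 3)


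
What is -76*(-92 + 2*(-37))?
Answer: 12616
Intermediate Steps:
-76*(-92 + 2*(-37)) = -76*(-92 - 74) = -76*(-166) = 12616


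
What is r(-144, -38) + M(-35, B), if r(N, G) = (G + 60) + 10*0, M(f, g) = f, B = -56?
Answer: -13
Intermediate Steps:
r(N, G) = 60 + G (r(N, G) = (60 + G) + 0 = 60 + G)
r(-144, -38) + M(-35, B) = (60 - 38) - 35 = 22 - 35 = -13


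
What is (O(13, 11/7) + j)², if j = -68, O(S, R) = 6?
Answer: 3844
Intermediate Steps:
(O(13, 11/7) + j)² = (6 - 68)² = (-62)² = 3844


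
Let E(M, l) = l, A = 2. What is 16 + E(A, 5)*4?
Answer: 36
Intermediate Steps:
16 + E(A, 5)*4 = 16 + 5*4 = 16 + 20 = 36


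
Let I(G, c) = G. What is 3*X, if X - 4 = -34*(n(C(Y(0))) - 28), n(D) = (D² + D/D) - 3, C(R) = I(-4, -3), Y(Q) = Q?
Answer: 1440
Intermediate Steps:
C(R) = -4
n(D) = -2 + D² (n(D) = (D² + 1) - 3 = (1 + D²) - 3 = -2 + D²)
X = 480 (X = 4 - 34*((-2 + (-4)²) - 28) = 4 - 34*((-2 + 16) - 28) = 4 - 34*(14 - 28) = 4 - 34*(-14) = 4 + 476 = 480)
3*X = 3*480 = 1440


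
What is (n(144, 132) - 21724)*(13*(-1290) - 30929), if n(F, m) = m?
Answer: 1029916808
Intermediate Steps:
(n(144, 132) - 21724)*(13*(-1290) - 30929) = (132 - 21724)*(13*(-1290) - 30929) = -21592*(-16770 - 30929) = -21592*(-47699) = 1029916808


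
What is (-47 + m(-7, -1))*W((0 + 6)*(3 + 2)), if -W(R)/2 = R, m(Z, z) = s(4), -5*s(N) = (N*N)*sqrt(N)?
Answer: 3204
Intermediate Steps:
s(N) = -N**(5/2)/5 (s(N) = -N*N*sqrt(N)/5 = -N**2*sqrt(N)/5 = -N**(5/2)/5)
m(Z, z) = -32/5 (m(Z, z) = -4**(5/2)/5 = -1/5*32 = -32/5)
W(R) = -2*R
(-47 + m(-7, -1))*W((0 + 6)*(3 + 2)) = (-47 - 32/5)*(-2*(0 + 6)*(3 + 2)) = -(-534)*6*5/5 = -(-534)*30/5 = -267/5*(-60) = 3204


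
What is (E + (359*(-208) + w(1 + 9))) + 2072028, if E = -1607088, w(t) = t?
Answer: 390278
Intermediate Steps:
(E + (359*(-208) + w(1 + 9))) + 2072028 = (-1607088 + (359*(-208) + (1 + 9))) + 2072028 = (-1607088 + (-74672 + 10)) + 2072028 = (-1607088 - 74662) + 2072028 = -1681750 + 2072028 = 390278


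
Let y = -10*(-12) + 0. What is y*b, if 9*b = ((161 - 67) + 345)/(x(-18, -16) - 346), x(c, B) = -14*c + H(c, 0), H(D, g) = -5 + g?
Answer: -17560/297 ≈ -59.125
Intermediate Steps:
x(c, B) = -5 - 14*c (x(c, B) = -14*c + (-5 + 0) = -14*c - 5 = -5 - 14*c)
y = 120 (y = 120 + 0 = 120)
b = -439/891 (b = (((161 - 67) + 345)/((-5 - 14*(-18)) - 346))/9 = ((94 + 345)/((-5 + 252) - 346))/9 = (439/(247 - 346))/9 = (439/(-99))/9 = (439*(-1/99))/9 = (⅑)*(-439/99) = -439/891 ≈ -0.49270)
y*b = 120*(-439/891) = -17560/297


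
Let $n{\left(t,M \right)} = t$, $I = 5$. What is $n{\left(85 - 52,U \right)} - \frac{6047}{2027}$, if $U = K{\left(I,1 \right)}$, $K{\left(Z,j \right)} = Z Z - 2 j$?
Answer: $\frac{60844}{2027} \approx 30.017$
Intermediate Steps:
$K{\left(Z,j \right)} = Z^{2} - 2 j$
$U = 23$ ($U = 5^{2} - 2 = 25 - 2 = 23$)
$n{\left(85 - 52,U \right)} - \frac{6047}{2027} = \left(85 - 52\right) - \frac{6047}{2027} = 33 - 6047 \cdot \frac{1}{2027} = 33 - \frac{6047}{2027} = \frac{60844}{2027}$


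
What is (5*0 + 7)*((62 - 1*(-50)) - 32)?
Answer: 560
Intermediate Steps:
(5*0 + 7)*((62 - 1*(-50)) - 32) = (0 + 7)*((62 + 50) - 32) = 7*(112 - 32) = 7*80 = 560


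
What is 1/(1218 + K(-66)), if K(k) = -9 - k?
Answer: 1/1275 ≈ 0.00078431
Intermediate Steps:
1/(1218 + K(-66)) = 1/(1218 + (-9 - 1*(-66))) = 1/(1218 + (-9 + 66)) = 1/(1218 + 57) = 1/1275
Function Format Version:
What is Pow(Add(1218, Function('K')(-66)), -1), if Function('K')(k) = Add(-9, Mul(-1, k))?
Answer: Rational(1, 1275) ≈ 0.00078431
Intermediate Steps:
Pow(Add(1218, Function('K')(-66)), -1) = Pow(Add(1218, Add(-9, Mul(-1, -66))), -1) = Pow(Add(1218, Add(-9, 66)), -1) = Pow(Add(1218, 57), -1) = Pow(1275, -1) = Rational(1, 1275)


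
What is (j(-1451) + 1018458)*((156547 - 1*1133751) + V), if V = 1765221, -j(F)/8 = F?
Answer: 811709519122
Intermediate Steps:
j(F) = -8*F
(j(-1451) + 1018458)*((156547 - 1*1133751) + V) = (-8*(-1451) + 1018458)*((156547 - 1*1133751) + 1765221) = (11608 + 1018458)*((156547 - 1133751) + 1765221) = 1030066*(-977204 + 1765221) = 1030066*788017 = 811709519122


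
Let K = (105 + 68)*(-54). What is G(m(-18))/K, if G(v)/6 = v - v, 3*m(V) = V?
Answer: 0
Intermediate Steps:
m(V) = V/3
G(v) = 0 (G(v) = 6*(v - v) = 6*0 = 0)
K = -9342 (K = 173*(-54) = -9342)
G(m(-18))/K = 0/(-9342) = 0*(-1/9342) = 0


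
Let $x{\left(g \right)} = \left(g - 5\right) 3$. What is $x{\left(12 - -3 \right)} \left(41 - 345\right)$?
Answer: $-9120$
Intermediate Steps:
$x{\left(g \right)} = -15 + 3 g$ ($x{\left(g \right)} = \left(-5 + g\right) 3 = -15 + 3 g$)
$x{\left(12 - -3 \right)} \left(41 - 345\right) = \left(-15 + 3 \left(12 - -3\right)\right) \left(41 - 345\right) = \left(-15 + 3 \left(12 + 3\right)\right) \left(-304\right) = \left(-15 + 3 \cdot 15\right) \left(-304\right) = \left(-15 + 45\right) \left(-304\right) = 30 \left(-304\right) = -9120$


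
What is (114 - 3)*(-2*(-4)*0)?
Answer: 0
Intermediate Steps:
(114 - 3)*(-2*(-4)*0) = 111*(8*0) = 111*0 = 0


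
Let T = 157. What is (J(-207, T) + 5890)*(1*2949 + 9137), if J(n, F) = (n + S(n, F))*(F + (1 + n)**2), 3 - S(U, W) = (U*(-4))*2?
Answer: -957417749740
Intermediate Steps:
S(U, W) = 3 + 8*U (S(U, W) = 3 - U*(-4)*2 = 3 - (-4*U)*2 = 3 - (-8)*U = 3 + 8*U)
J(n, F) = (3 + 9*n)*(F + (1 + n)**2) (J(n, F) = (n + (3 + 8*n))*(F + (1 + n)**2) = (3 + 9*n)*(F + (1 + n)**2))
(J(-207, T) + 5890)*(1*2949 + 9137) = ((3 + 3*157 + 9*(-207)**3 + 15*(-207) + 21*(-207)**2 + 9*157*(-207)) + 5890)*(1*2949 + 9137) = ((3 + 471 + 9*(-8869743) - 3105 + 21*42849 - 292491) + 5890)*(2949 + 9137) = ((3 + 471 - 79827687 - 3105 + 899829 - 292491) + 5890)*12086 = (-79222980 + 5890)*12086 = -79217090*12086 = -957417749740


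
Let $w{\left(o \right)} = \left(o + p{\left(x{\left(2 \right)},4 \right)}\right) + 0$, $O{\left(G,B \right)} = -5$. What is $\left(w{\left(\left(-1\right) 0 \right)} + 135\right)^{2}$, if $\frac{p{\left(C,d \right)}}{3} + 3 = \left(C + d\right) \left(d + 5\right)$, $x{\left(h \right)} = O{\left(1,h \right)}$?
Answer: $9801$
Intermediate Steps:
$x{\left(h \right)} = -5$
$p{\left(C,d \right)} = -9 + 3 \left(5 + d\right) \left(C + d\right)$ ($p{\left(C,d \right)} = -9 + 3 \left(C + d\right) \left(d + 5\right) = -9 + 3 \left(C + d\right) \left(5 + d\right) = -9 + 3 \left(5 + d\right) \left(C + d\right)$)
$w{\left(o \right)} = -36 + o$ ($w{\left(o \right)} = \left(o + \left(-9 + 3 \cdot 4^{2} + 15 \left(-5\right) + 15 \cdot 4 + 3 \left(-5\right) 4\right)\right) + 0 = \left(o - 36\right) + 0 = \left(-36 + o\right) + 0 = -36 + o$)
$\left(w{\left(\left(-1\right) 0 \right)} + 135\right)^{2} = \left(\left(-36 - 0\right) + 135\right)^{2} = \left(\left(-36 + 0\right) + 135\right)^{2} = \left(-36 + 135\right)^{2} = 99^{2} = 9801$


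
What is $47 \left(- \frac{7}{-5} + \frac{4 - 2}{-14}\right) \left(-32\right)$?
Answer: $- \frac{66176}{35} \approx -1890.7$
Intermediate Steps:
$47 \left(- \frac{7}{-5} + \frac{4 - 2}{-14}\right) \left(-32\right) = 47 \left(\left(-7\right) \left(- \frac{1}{5}\right) + \left(4 - 2\right) \left(- \frac{1}{14}\right)\right) \left(-32\right) = 47 \left(\frac{7}{5} + 2 \left(- \frac{1}{14}\right)\right) \left(-32\right) = 47 \left(\frac{7}{5} - \frac{1}{7}\right) \left(-32\right) = 47 \cdot \frac{44}{35} \left(-32\right) = \frac{2068}{35} \left(-32\right) = - \frac{66176}{35}$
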